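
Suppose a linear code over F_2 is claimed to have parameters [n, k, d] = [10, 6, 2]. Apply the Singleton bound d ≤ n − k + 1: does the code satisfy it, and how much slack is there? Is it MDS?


Singleton RHS = n − k + 1 = 5, slack = 3, bound satisfied, not MDS.

Singleton bound: d ≤ n − k + 1.
Here n = 10, k = 6, so n − k + 1 = 5.
Given d = 2, check d ≤ 5: YES.
Slack = (n − k + 1) − d = 3.
The code is NOT MDS (slack = 3 > 0).
Description: the claimed parameters are [10, 6, 2]_2; such a code would be non-MDS.


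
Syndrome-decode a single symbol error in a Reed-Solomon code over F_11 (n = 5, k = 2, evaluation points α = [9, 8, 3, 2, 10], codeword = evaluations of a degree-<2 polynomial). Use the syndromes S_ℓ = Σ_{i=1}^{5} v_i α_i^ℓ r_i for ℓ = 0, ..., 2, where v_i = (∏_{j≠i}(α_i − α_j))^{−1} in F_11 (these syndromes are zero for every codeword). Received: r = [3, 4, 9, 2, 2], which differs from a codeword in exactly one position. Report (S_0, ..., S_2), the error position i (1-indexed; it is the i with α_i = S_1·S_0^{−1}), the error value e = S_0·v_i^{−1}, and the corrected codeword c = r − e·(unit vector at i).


S = (6, 1, 2), error at position 4, error magnitude e = 3, c = [3, 4, 9, 10, 2].

Step 1: column multipliers v_i = (∏_{j≠i}(α_i − α_j))^{−1} mod 11.
  i = 1 (α = 9): (9−8)(9−3)(9−2)(9−10) = 1·6·7·(−1) = −42 ≡ 2, so v_1 = 2^{−1} = 6 (mod 11).
  i = 2 (α = 8): (8−9)(8−3)(8−2)(8−10) = (−1)·5·6·(−2) = 60 ≡ 5, so v_2 = 5^{−1} = 9 (mod 11).
  i = 3 (α = 3): (3−9)(3−8)(3−2)(3−10) = (−6)·(−5)·1·(−7) = −210 ≡ 10, so v_3 = 10^{−1} = 10 (mod 11).
  i = 4 (α = 2): (2−9)(2−8)(2−3)(2−10) = (−7)·(−6)·(−1)·(−8) = 336 ≡ 6, so v_4 = 6^{−1} = 2 (mod 11).
  i = 5 (α = 10): (10−9)(10−8)(10−3)(10−2) = 1·2·7·8 = 112 ≡ 2, so v_5 = 2^{−1} = 6 (mod 11).
  v = [6, 9, 10, 2, 6].
Step 2: syndromes of r = [3, 4, 9, 2, 2] (all sums mod 11).
  S_0 = Σ v_i r_i = 6·3 + 9·4 + 10·9 + 2·2 + 6·2 = 160 ≡ 6.
  S_1 = Σ v_i α_i r_i = 6·9·3 + 9·8·4 + 10·3·9 + 2·2·2 + 6·10·2 = 848 ≡ 1.
  α_i^2 mod 11 = [4, 9, 9, 4, 1].
  S_2 = Σ v_i α_i^2 r_i = 6·4·3 + 9·9·4 + 10·9·9 + 2·4·2 + 6·1·2 = 1234 ≡ 2.
  S = (6, 1, 2) ≠ 0, so r is not a codeword (an error is present).
Step 3: locate the error. For a single error e at position i, S_ℓ = v_i·e·α_i^ℓ, so α_err = S_1/S_0.
  S_0^{−1} = 6^{−1} = 2 (mod 11), so α_err = 1·2 = 2 ≡ 2 = α_4. Error position i = 4.
  Consistency check: S_2/S_1 = 2·1 = 2 ≡ 2 = α_err ✓ (single-error assumption holds).
Step 4: error magnitude e = S_0/v_4 = S_0·∏_{j≠4}(α_4 − α_j) = 6·6 = 36 ≡ 3 (mod 11).
Step 5: correct position 4: c_4 = r_4 − e = 2 − 3 ≡ 10 (mod 11). Hence c = [3, 4, 9, 10, 2].
  Check: interpolating c through the α_i gives m(x) = 1 + 10·x (degree < 2) with m(α_i) = c_i for every i, so c is indeed a codeword.


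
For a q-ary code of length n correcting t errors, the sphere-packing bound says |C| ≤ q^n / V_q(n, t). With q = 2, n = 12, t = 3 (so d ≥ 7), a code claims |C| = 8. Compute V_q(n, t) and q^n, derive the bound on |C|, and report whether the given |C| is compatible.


V_q(n, t) = 299, q^n = 4096, Hamming bound = 13, |C| = 8 ≤ bound (satisfied).

Step 1: Compute V_q(n, t) = Σ_{j=0}^3 C(n, j) (q−1)^j.
  j = 0: C(12,0)·(1)^0 = 1·1 = 1.
  j = 1: C(12,1)·(1)^1 = 12·1 = 12.
  j = 2: C(12,2)·(1)^2 = 66·1 = 66.
  j = 3: C(12,3)·(1)^3 = 220·1 = 220.
  V_q(n, t) = 1 + 12 + 66 + 220 = 299.
Step 2: q^n = 2^12 = 4096.
Step 3: Hamming bound ⌊q^n / V_q(n,t)⌋ = ⌊4096/299⌋ = 13.
Step 4: Compare |C| = 8 to 13: satisfied.
The claimed |C| lies below the Hamming bound.


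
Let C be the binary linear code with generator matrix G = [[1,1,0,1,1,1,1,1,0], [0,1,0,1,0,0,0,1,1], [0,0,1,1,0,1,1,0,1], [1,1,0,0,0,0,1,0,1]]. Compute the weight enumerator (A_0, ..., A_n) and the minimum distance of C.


Weight distribution: A_0 = 1, A_3 = 1, A_4 = 5, A_5 = 6, A_6 = 2, A_7 = 1. Minimum distance d = 3.

Enumerate all 2^4 = 16 messages m ∈ F_2^4.
For each, compute codeword c = mG in F_2^9, then tally its weight.
  m = 0000 → c = 000000000, weight = 0.
  m = 1000 → c = 110111110, weight = 7.
  m = 0100 → c = 010100011, weight = 4.
  m = 1100 → c = 100011101, weight = 5.
  m = 0010 → c = 001101101, weight = 5.
  m = 1010 → c = 111010011, weight = 6.
  m = 0110 → c = 011001110, weight = 5.
  m = 1110 → c = 101110000, weight = 4.
  m = 0001 → c = 110000101, weight = 4.
  m = 1001 → c = 000111011, weight = 5.
  m = 0101 → c = 100100110, weight = 4.
  m = 1101 → c = 010011000, weight = 3.
  m = 0011 → c = 111101000, weight = 5.
  m = 1011 → c = 001010110, weight = 4.
  m = 0111 → c = 101001011, weight = 5.
  m = 1111 → c = 011110101, weight = 6.
Tally weights:
  weight 0: 1 codewords.
  weight 3: 1 codewords.
  weight 4: 5 codewords.
  weight 5: 6 codewords.
  weight 6: 2 codewords.
  weight 7: 1 codewords.
Minimum distance d = smallest w > 0 with A_w > 0 = 3.
Sanity: Σ A_w = 16 = 2^4 = 16 ✓.


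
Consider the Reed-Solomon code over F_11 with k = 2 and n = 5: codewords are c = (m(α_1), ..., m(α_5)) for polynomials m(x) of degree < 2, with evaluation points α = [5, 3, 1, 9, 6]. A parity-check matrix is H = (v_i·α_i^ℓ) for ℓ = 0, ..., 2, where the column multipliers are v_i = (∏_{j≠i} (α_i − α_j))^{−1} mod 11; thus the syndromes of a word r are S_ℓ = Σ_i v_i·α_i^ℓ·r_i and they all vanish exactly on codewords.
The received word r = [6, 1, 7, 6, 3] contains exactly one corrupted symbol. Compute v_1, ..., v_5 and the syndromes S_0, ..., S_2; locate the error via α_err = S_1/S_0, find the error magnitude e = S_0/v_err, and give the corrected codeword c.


S = (3, 5, 1), error at position 4, error magnitude e = 1, c = [6, 1, 7, 5, 3].

Step 1: column multipliers v_i = (∏_{j≠i}(α_i − α_j))^{−1} mod 11.
  i = 1 (α = 5): (5−3)(5−1)(5−9)(5−6) = 2·4·(−4)·(−1) = 32 ≡ 10, so v_1 = 10^{−1} = 10 (mod 11).
  i = 2 (α = 3): (3−5)(3−1)(3−9)(3−6) = (−2)·2·(−6)·(−3) = −72 ≡ 5, so v_2 = 5^{−1} = 9 (mod 11).
  i = 3 (α = 1): (1−5)(1−3)(1−9)(1−6) = (−4)·(−2)·(−8)·(−5) = 320 ≡ 1, so v_3 = 1^{−1} = 1 (mod 11).
  i = 4 (α = 9): (9−5)(9−3)(9−1)(9−6) = 4·6·8·3 = 576 ≡ 4, so v_4 = 4^{−1} = 3 (mod 11).
  i = 5 (α = 6): (6−5)(6−3)(6−1)(6−9) = 1·3·5·(−3) = −45 ≡ 10, so v_5 = 10^{−1} = 10 (mod 11).
  v = [10, 9, 1, 3, 10].
Step 2: syndromes of r = [6, 1, 7, 6, 3] (all sums mod 11).
  S_0 = Σ v_i r_i = 10·6 + 9·1 + 1·7 + 3·6 + 10·3 = 124 ≡ 3.
  S_1 = Σ v_i α_i r_i = 10·5·6 + 9·3·1 + 1·1·7 + 3·9·6 + 10·6·3 = 676 ≡ 5.
  α_i^2 mod 11 = [3, 9, 1, 4, 3].
  S_2 = Σ v_i α_i^2 r_i = 10·3·6 + 9·9·1 + 1·1·7 + 3·4·6 + 10·3·3 = 430 ≡ 1.
  S = (3, 5, 1) ≠ 0, so r is not a codeword (an error is present).
Step 3: locate the error. For a single error e at position i, S_ℓ = v_i·e·α_i^ℓ, so α_err = S_1/S_0.
  S_0^{−1} = 3^{−1} = 4 (mod 11), so α_err = 5·4 = 20 ≡ 9 = α_4. Error position i = 4.
  Consistency check: S_2/S_1 = 1·9 = 9 ≡ 9 = α_err ✓ (single-error assumption holds).
Step 4: error magnitude e = S_0/v_4 = S_0·∏_{j≠4}(α_4 − α_j) = 3·4 = 12 ≡ 1 (mod 11).
Step 5: correct position 4: c_4 = r_4 − e = 6 − 1 ≡ 5 (mod 11). Hence c = [6, 1, 7, 5, 3].
  Check: interpolating c through the α_i gives m(x) = 10 + 8·x (degree < 2) with m(α_i) = c_i for every i, so c is indeed a codeword.


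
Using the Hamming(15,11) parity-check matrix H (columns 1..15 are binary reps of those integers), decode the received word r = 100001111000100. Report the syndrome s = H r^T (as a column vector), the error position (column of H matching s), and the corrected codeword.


s = (1, 1, 0, 0)^T, error position = 12, corrected codeword c = 100001111001100

Compute s = H r^T mod 2 one row at a time:
  s_1 = 1 + 1 + 0 + 0 + 0 + 1 + 0 + 0 = 3 ≡ 1 (mod 2).
  s_2 = 0 + 0 + 1 + 1 + 0 + 1 + 0 + 0 = 3 ≡ 1 (mod 2).
  s_3 = 0 + 0 + 1 + 1 + 0 + 0 + 0 + 0 = 2 ≡ 0 (mod 2).
  s_4 = 1 + 0 + 0 + 1 + 1 + 0 + 1 + 0 = 4 ≡ 0 (mod 2).
s = (1, 1, 0, 0)^T — this equals column 12 of H (binary 1100), so error is at position 12.
Correct: flip bit 12 of r = 100001111000100 to get c = 100001111001100.


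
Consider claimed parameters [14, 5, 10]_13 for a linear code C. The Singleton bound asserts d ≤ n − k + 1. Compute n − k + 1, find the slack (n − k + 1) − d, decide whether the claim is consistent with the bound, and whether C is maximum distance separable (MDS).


Singleton RHS = n − k + 1 = 10, slack = 0, bound satisfied, MDS.

Singleton bound: d ≤ n − k + 1.
Here n = 14, k = 5, so n − k + 1 = 10.
Given d = 10, check d ≤ 10: YES.
Slack = (n − k + 1) − d = 0.
The code is MDS (slack = 0).
Description: the claimed parameters are [14, 5, 10]_13; such a code would be MDS (meets Singleton bound).


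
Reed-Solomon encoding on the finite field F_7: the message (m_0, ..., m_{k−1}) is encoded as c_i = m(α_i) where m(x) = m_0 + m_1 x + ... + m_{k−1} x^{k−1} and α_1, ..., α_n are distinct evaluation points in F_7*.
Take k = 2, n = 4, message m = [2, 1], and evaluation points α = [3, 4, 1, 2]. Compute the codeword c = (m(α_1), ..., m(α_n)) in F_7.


c = [5, 6, 3, 4]

Message polynomial: m(x) = 2 + 1·x (mod 7).
For each evaluation point α_i, compute m(α_i) mod 7:
  α_1 = 3: Horner steps 1 → 5, so m(3) = 5.
  α_2 = 4: Horner steps 1 → 6, so m(4) = 6.
  α_3 = 1: Horner steps 1 → 3, so m(1) = 3.
  α_4 = 2: Horner steps 1 → 4, so m(2) = 4.
Codeword c = [5, 6, 3, 4] ∈ F_7^4.


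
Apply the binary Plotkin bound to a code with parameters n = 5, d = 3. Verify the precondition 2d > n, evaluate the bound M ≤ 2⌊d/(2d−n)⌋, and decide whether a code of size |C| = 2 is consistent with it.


Plotkin bound M ≤ 6; given |C| = 2 ≤ bound (satisfied).

Check applicability: 2d = 6, n = 5.
2d − n = 1 > 0, so Plotkin applies.
Compute d/(2d−n) = 3/1 ≈ 3.0000.
⌊d/(2d−n)⌋ = 3.
Plotkin bound: M ≤ 2·3 = 6.
Given |C| = 2, check: satisfied.
This |C| is below the Plotkin bound.


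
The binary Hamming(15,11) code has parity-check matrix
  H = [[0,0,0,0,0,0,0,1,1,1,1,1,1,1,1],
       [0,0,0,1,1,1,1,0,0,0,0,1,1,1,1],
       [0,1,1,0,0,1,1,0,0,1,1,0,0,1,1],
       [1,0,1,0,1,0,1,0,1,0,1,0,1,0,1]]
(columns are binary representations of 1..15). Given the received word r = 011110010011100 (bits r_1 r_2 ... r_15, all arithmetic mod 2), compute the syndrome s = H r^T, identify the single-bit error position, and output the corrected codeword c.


s = (0, 0, 1, 0)^T, error position = 2, corrected codeword c = 001110010011100

Compute s = H r^T mod 2 one row at a time:
  s_1 = 1 + 0 + 0 + 1 + 1 + 1 + 0 + 0 = 4 ≡ 0 (mod 2).
  s_2 = 1 + 1 + 0 + 0 + 1 + 1 + 0 + 0 = 4 ≡ 0 (mod 2).
  s_3 = 1 + 1 + 0 + 0 + 0 + 1 + 0 + 0 = 3 ≡ 1 (mod 2).
  s_4 = 0 + 1 + 1 + 0 + 0 + 1 + 1 + 0 = 4 ≡ 0 (mod 2).
s = (0, 0, 1, 0)^T — this equals column 2 of H (binary 0010), so error is at position 2.
Correct: flip bit 2 of r = 011110010011100 to get c = 001110010011100.


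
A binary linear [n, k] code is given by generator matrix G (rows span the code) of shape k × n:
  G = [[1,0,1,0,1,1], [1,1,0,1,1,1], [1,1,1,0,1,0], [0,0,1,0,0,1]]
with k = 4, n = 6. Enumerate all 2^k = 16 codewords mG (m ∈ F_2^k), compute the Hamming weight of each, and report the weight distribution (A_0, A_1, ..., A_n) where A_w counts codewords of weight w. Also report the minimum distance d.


Weight distribution: A_0 = 1, A_1 = 1, A_2 = 4, A_3 = 4, A_4 = 3, A_5 = 3. Minimum distance d = 1.

Enumerate all 2^4 = 16 messages m ∈ F_2^4.
For each, compute codeword c = mG in F_2^6, then tally its weight.
  m = 0000 → c = 000000, weight = 0.
  m = 1000 → c = 101011, weight = 4.
  m = 0100 → c = 110111, weight = 5.
  m = 1100 → c = 011100, weight = 3.
  m = 0010 → c = 111010, weight = 4.
  m = 1010 → c = 010001, weight = 2.
  m = 0110 → c = 001101, weight = 3.
  m = 1110 → c = 100110, weight = 3.
  m = 0001 → c = 001001, weight = 2.
  m = 1001 → c = 100010, weight = 2.
  m = 0101 → c = 111110, weight = 5.
  m = 1101 → c = 010101, weight = 3.
  m = 0011 → c = 110011, weight = 4.
  m = 1011 → c = 011000, weight = 2.
  m = 0111 → c = 000100, weight = 1.
  m = 1111 → c = 101111, weight = 5.
Tally weights:
  weight 0: 1 codewords.
  weight 1: 1 codewords.
  weight 2: 4 codewords.
  weight 3: 4 codewords.
  weight 4: 3 codewords.
  weight 5: 3 codewords.
Minimum distance d = smallest w > 0 with A_w > 0 = 1.
Sanity: Σ A_w = 16 = 2^4 = 16 ✓.


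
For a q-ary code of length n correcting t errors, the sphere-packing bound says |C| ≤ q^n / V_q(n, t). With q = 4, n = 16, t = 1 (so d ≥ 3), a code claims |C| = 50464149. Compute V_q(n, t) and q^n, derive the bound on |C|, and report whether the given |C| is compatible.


V_q(n, t) = 49, q^n = 4294967296, Hamming bound = 87652393, |C| = 50464149 ≤ bound (satisfied).

Step 1: Compute V_q(n, t) = Σ_{j=0}^1 C(n, j) (q−1)^j.
  j = 0: C(16,0)·(3)^0 = 1·1 = 1.
  j = 1: C(16,1)·(3)^1 = 16·3 = 48.
  V_q(n, t) = 1 + 48 = 49.
Step 2: q^n = 4^16 = 4294967296.
Step 3: Hamming bound ⌊q^n / V_q(n,t)⌋ = ⌊4294967296/49⌋ = 87652393.
Step 4: Compare |C| = 50464149 to 87652393: satisfied.
The claimed |C| lies below the Hamming bound.


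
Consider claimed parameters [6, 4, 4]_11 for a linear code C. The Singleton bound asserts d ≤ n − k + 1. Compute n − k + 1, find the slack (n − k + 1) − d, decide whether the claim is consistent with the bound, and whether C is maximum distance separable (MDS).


Singleton RHS = n − k + 1 = 3, slack = -1, bound violated (no such code; not MDS).

Singleton bound: d ≤ n − k + 1.
Here n = 6, k = 4, so n − k + 1 = 3.
Given d = 4, check d ≤ 3: NO.
Slack = (n − k + 1) − d = -1.
The slack is negative: d = 4 exceeds n − k + 1 = 3 by 1, so the Singleton bound is violated and no linear [6, 4, 4]_11 code can exist. In particular it is not MDS (MDS requires d = n − k + 1 exactly).
Description: the claimed parameters are [6, 4, 4]_11; such a code would be impossible (violates the Singleton bound).


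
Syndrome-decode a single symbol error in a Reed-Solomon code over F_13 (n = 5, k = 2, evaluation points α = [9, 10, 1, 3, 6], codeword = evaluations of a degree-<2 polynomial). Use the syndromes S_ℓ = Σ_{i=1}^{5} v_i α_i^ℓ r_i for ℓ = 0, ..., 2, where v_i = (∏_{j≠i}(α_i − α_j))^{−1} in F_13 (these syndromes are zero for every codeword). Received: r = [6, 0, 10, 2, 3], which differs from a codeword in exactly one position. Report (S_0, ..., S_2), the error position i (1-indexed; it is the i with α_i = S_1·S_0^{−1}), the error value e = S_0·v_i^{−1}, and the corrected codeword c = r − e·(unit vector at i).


S = (11, 8, 7), error at position 1, error magnitude e = 2, c = [4, 0, 10, 2, 3].

Step 1: column multipliers v_i = (∏_{j≠i}(α_i − α_j))^{−1} mod 13.
  i = 1 (α = 9): (9−10)(9−1)(9−3)(9−6) = (−1)·8·6·3 = −144 ≡ 12, so v_1 = 12^{−1} = 12 (mod 13).
  i = 2 (α = 10): (10−9)(10−1)(10−3)(10−6) = 1·9·7·4 = 252 ≡ 5, so v_2 = 5^{−1} = 8 (mod 13).
  i = 3 (α = 1): (1−9)(1−10)(1−3)(1−6) = (−8)·(−9)·(−2)·(−5) = 720 ≡ 5, so v_3 = 5^{−1} = 8 (mod 13).
  i = 4 (α = 3): (3−9)(3−10)(3−1)(3−6) = (−6)·(−7)·2·(−3) = −252 ≡ 8, so v_4 = 8^{−1} = 5 (mod 13).
  i = 5 (α = 6): (6−9)(6−10)(6−1)(6−3) = (−3)·(−4)·5·3 = 180 ≡ 11, so v_5 = 11^{−1} = 6 (mod 13).
  v = [12, 8, 8, 5, 6].
Step 2: syndromes of r = [6, 0, 10, 2, 3] (all sums mod 13).
  S_0 = Σ v_i r_i = 12·6 + 8·0 + 8·10 + 5·2 + 6·3 = 180 ≡ 11.
  S_1 = Σ v_i α_i r_i = 12·9·6 + 8·10·0 + 8·1·10 + 5·3·2 + 6·6·3 = 866 ≡ 8.
  α_i^2 mod 13 = [3, 9, 1, 9, 10].
  S_2 = Σ v_i α_i^2 r_i = 12·3·6 + 8·9·0 + 8·1·10 + 5·9·2 + 6·10·3 = 566 ≡ 7.
  S = (11, 8, 7) ≠ 0, so r is not a codeword (an error is present).
Step 3: locate the error. For a single error e at position i, S_ℓ = v_i·e·α_i^ℓ, so α_err = S_1/S_0.
  S_0^{−1} = 11^{−1} = 6 (mod 13), so α_err = 8·6 = 48 ≡ 9 = α_1. Error position i = 1.
  Consistency check: S_2/S_1 = 7·5 = 35 ≡ 9 = α_err ✓ (single-error assumption holds).
Step 4: error magnitude e = S_0/v_1 = S_0·∏_{j≠1}(α_1 − α_j) = 11·12 = 132 ≡ 2 (mod 13).
Step 5: correct position 1: c_1 = r_1 − e = 6 − 2 ≡ 4 (mod 13). Hence c = [4, 0, 10, 2, 3].
  Check: interpolating c through the α_i gives m(x) = 1 + 9·x (degree < 2) with m(α_i) = c_i for every i, so c is indeed a codeword.


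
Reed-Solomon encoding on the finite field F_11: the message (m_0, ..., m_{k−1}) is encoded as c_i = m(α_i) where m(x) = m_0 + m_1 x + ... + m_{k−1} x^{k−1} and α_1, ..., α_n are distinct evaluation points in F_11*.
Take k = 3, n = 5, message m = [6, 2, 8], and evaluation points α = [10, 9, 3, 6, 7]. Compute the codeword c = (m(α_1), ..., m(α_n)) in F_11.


c = [1, 1, 7, 9, 5]

Message polynomial: m(x) = 6 + 2·x + 8·x^2 (mod 11).
For each evaluation point α_i, compute m(α_i) mod 11:
  α_1 = 10: Horner steps 8 → 5 → 1, so m(10) = 1.
  α_2 = 9: Horner steps 8 → 8 → 1, so m(9) = 1.
  α_3 = 3: Horner steps 8 → 4 → 7, so m(3) = 7.
  α_4 = 6: Horner steps 8 → 6 → 9, so m(6) = 9.
  α_5 = 7: Horner steps 8 → 3 → 5, so m(7) = 5.
Codeword c = [1, 1, 7, 9, 5] ∈ F_11^5.


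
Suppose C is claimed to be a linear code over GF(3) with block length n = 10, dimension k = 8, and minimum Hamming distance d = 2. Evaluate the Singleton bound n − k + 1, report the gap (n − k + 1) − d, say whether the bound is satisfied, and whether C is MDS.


Singleton RHS = n − k + 1 = 3, slack = 1, bound satisfied, not MDS.

Singleton bound: d ≤ n − k + 1.
Here n = 10, k = 8, so n − k + 1 = 3.
Given d = 2, check d ≤ 3: YES.
Slack = (n − k + 1) − d = 1.
The code is NOT MDS (slack = 1 > 0).
Description: the claimed parameters are [10, 8, 2]_3; such a code would be non-MDS.


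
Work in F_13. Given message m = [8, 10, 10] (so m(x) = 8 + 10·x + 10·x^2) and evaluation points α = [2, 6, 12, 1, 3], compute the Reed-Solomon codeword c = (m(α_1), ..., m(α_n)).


c = [3, 12, 8, 2, 11]

Message polynomial: m(x) = 8 + 10·x + 10·x^2 (mod 13).
For each evaluation point α_i, compute m(α_i) mod 13:
  α_1 = 2: Horner steps 10 → 4 → 3, so m(2) = 3.
  α_2 = 6: Horner steps 10 → 5 → 12, so m(6) = 12.
  α_3 = 12: Horner steps 10 → 0 → 8, so m(12) = 8.
  α_4 = 1: Horner steps 10 → 7 → 2, so m(1) = 2.
  α_5 = 3: Horner steps 10 → 1 → 11, so m(3) = 11.
Codeword c = [3, 12, 8, 2, 11] ∈ F_13^5.


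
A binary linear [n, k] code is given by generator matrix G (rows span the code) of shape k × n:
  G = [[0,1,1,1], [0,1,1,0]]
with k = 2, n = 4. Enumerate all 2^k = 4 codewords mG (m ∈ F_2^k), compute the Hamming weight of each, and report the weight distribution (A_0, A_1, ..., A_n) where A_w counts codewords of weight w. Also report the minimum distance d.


Weight distribution: A_0 = 1, A_1 = 1, A_2 = 1, A_3 = 1. Minimum distance d = 1.

Enumerate all 2^2 = 4 messages m ∈ F_2^2.
For each, compute codeword c = mG in F_2^4, then tally its weight.
  m = 00 → c = 0000, weight = 0.
  m = 10 → c = 0111, weight = 3.
  m = 01 → c = 0110, weight = 2.
  m = 11 → c = 0001, weight = 1.
Tally weights:
  weight 0: 1 codewords.
  weight 1: 1 codewords.
  weight 2: 1 codewords.
  weight 3: 1 codewords.
Minimum distance d = smallest w > 0 with A_w > 0 = 1.
Sanity: Σ A_w = 4 = 2^2 = 4 ✓.


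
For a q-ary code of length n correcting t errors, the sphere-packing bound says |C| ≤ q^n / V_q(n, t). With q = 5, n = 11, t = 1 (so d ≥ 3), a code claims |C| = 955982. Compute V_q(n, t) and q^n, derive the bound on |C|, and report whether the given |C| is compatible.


V_q(n, t) = 45, q^n = 48828125, Hamming bound = 1085069, |C| = 955982 ≤ bound (satisfied).

Step 1: Compute V_q(n, t) = Σ_{j=0}^1 C(n, j) (q−1)^j.
  j = 0: C(11,0)·(4)^0 = 1·1 = 1.
  j = 1: C(11,1)·(4)^1 = 11·4 = 44.
  V_q(n, t) = 1 + 44 = 45.
Step 2: q^n = 5^11 = 48828125.
Step 3: Hamming bound ⌊q^n / V_q(n,t)⌋ = ⌊48828125/45⌋ = 1085069.
Step 4: Compare |C| = 955982 to 1085069: satisfied.
The claimed |C| lies below the Hamming bound.


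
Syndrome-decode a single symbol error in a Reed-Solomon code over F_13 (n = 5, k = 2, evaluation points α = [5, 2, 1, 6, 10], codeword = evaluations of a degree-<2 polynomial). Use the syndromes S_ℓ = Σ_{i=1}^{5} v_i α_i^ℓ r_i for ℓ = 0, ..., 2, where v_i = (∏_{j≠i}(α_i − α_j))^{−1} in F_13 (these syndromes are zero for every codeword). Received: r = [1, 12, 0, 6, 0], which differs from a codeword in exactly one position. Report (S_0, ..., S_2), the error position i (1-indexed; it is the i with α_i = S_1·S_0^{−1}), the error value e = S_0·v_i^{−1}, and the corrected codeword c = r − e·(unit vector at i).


S = (10, 10, 10), error at position 3, error magnitude e = 6, c = [1, 12, 7, 6, 0].

Step 1: column multipliers v_i = (∏_{j≠i}(α_i − α_j))^{−1} mod 13.
  i = 1 (α = 5): (5−2)(5−1)(5−6)(5−10) = 3·4·(−1)·(−5) = 60 ≡ 8, so v_1 = 8^{−1} = 5 (mod 13).
  i = 2 (α = 2): (2−5)(2−1)(2−6)(2−10) = (−3)·1·(−4)·(−8) = −96 ≡ 8, so v_2 = 8^{−1} = 5 (mod 13).
  i = 3 (α = 1): (1−5)(1−2)(1−6)(1−10) = (−4)·(−1)·(−5)·(−9) = 180 ≡ 11, so v_3 = 11^{−1} = 6 (mod 13).
  i = 4 (α = 6): (6−5)(6−2)(6−1)(6−10) = 1·4·5·(−4) = −80 ≡ 11, so v_4 = 11^{−1} = 6 (mod 13).
  i = 5 (α = 10): (10−5)(10−2)(10−1)(10−6) = 5·8·9·4 = 1440 ≡ 10, so v_5 = 10^{−1} = 4 (mod 13).
  v = [5, 5, 6, 6, 4].
Step 2: syndromes of r = [1, 12, 0, 6, 0] (all sums mod 13).
  S_0 = Σ v_i r_i = 5·1 + 5·12 + 6·0 + 6·6 + 4·0 = 101 ≡ 10.
  S_1 = Σ v_i α_i r_i = 5·5·1 + 5·2·12 + 6·1·0 + 6·6·6 + 4·10·0 = 361 ≡ 10.
  α_i^2 mod 13 = [12, 4, 1, 10, 9].
  S_2 = Σ v_i α_i^2 r_i = 5·12·1 + 5·4·12 + 6·1·0 + 6·10·6 + 4·9·0 = 660 ≡ 10.
  S = (10, 10, 10) ≠ 0, so r is not a codeword (an error is present).
Step 3: locate the error. For a single error e at position i, S_ℓ = v_i·e·α_i^ℓ, so α_err = S_1/S_0.
  S_0^{−1} = 10^{−1} = 4 (mod 13), so α_err = 10·4 = 40 ≡ 1 = α_3. Error position i = 3.
  Consistency check: S_2/S_1 = 10·4 = 40 ≡ 1 = α_err ✓ (single-error assumption holds).
Step 4: error magnitude e = S_0/v_3 = S_0·∏_{j≠3}(α_3 − α_j) = 10·11 = 110 ≡ 6 (mod 13).
Step 5: correct position 3: c_3 = r_3 − e = 0 − 6 ≡ 7 (mod 13). Hence c = [1, 12, 7, 6, 0].
  Check: interpolating c through the α_i gives m(x) = 2 + 5·x (degree < 2) with m(α_i) = c_i for every i, so c is indeed a codeword.


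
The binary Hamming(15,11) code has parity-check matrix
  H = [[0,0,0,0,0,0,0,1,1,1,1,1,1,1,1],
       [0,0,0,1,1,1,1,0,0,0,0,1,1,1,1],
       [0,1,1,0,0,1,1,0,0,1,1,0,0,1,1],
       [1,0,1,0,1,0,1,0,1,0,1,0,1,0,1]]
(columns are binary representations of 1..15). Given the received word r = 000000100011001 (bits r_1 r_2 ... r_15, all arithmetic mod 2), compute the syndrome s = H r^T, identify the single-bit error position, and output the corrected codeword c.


s = (1, 1, 1, 1)^T, error position = 15, corrected codeword c = 000000100011000

Compute s = H r^T mod 2 one row at a time:
  s_1 = 0 + 0 + 0 + 1 + 1 + 0 + 0 + 1 = 3 ≡ 1 (mod 2).
  s_2 = 0 + 0 + 0 + 1 + 1 + 0 + 0 + 1 = 3 ≡ 1 (mod 2).
  s_3 = 0 + 0 + 0 + 1 + 0 + 1 + 0 + 1 = 3 ≡ 1 (mod 2).
  s_4 = 0 + 0 + 0 + 1 + 0 + 1 + 0 + 1 = 3 ≡ 1 (mod 2).
s = (1, 1, 1, 1)^T — this equals column 15 of H (binary 1111), so error is at position 15.
Correct: flip bit 15 of r = 000000100011001 to get c = 000000100011000.


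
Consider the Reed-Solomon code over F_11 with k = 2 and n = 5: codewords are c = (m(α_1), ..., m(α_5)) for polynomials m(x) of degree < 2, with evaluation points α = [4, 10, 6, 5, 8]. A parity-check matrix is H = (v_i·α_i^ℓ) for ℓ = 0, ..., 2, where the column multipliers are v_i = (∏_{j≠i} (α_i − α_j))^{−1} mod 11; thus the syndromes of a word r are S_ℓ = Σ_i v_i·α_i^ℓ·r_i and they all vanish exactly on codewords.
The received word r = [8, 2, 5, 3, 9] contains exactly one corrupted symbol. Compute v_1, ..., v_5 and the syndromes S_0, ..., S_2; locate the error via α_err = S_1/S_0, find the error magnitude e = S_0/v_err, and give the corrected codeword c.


S = (10, 7, 6), error at position 1, error magnitude e = 7, c = [1, 2, 5, 3, 9].

Step 1: column multipliers v_i = (∏_{j≠i}(α_i − α_j))^{−1} mod 11.
  i = 1 (α = 4): (4−10)(4−6)(4−5)(4−8) = (−6)·(−2)·(−1)·(−4) = 48 ≡ 4, so v_1 = 4^{−1} = 3 (mod 11).
  i = 2 (α = 10): (10−4)(10−6)(10−5)(10−8) = 6·4·5·2 = 240 ≡ 9, so v_2 = 9^{−1} = 5 (mod 11).
  i = 3 (α = 6): (6−4)(6−10)(6−5)(6−8) = 2·(−4)·1·(−2) = 16 ≡ 5, so v_3 = 5^{−1} = 9 (mod 11).
  i = 4 (α = 5): (5−4)(5−10)(5−6)(5−8) = 1·(−5)·(−1)·(−3) = −15 ≡ 7, so v_4 = 7^{−1} = 8 (mod 11).
  i = 5 (α = 8): (8−4)(8−10)(8−6)(8−5) = 4·(−2)·2·3 = −48 ≡ 7, so v_5 = 7^{−1} = 8 (mod 11).
  v = [3, 5, 9, 8, 8].
Step 2: syndromes of r = [8, 2, 5, 3, 9] (all sums mod 11).
  S_0 = Σ v_i r_i = 3·8 + 5·2 + 9·5 + 8·3 + 8·9 = 175 ≡ 10.
  S_1 = Σ v_i α_i r_i = 3·4·8 + 5·10·2 + 9·6·5 + 8·5·3 + 8·8·9 = 1162 ≡ 7.
  α_i^2 mod 11 = [5, 1, 3, 3, 9].
  S_2 = Σ v_i α_i^2 r_i = 3·5·8 + 5·1·2 + 9·3·5 + 8·3·3 + 8·9·9 = 985 ≡ 6.
  S = (10, 7, 6) ≠ 0, so r is not a codeword (an error is present).
Step 3: locate the error. For a single error e at position i, S_ℓ = v_i·e·α_i^ℓ, so α_err = S_1/S_0.
  S_0^{−1} = 10^{−1} = 10 (mod 11), so α_err = 7·10 = 70 ≡ 4 = α_1. Error position i = 1.
  Consistency check: S_2/S_1 = 6·8 = 48 ≡ 4 = α_err ✓ (single-error assumption holds).
Step 4: error magnitude e = S_0/v_1 = S_0·∏_{j≠1}(α_1 − α_j) = 10·4 = 40 ≡ 7 (mod 11).
Step 5: correct position 1: c_1 = r_1 − e = 8 − 7 ≡ 1 (mod 11). Hence c = [1, 2, 5, 3, 9].
  Check: interpolating c through the α_i gives m(x) = 4 + 2·x (degree < 2) with m(α_i) = c_i for every i, so c is indeed a codeword.


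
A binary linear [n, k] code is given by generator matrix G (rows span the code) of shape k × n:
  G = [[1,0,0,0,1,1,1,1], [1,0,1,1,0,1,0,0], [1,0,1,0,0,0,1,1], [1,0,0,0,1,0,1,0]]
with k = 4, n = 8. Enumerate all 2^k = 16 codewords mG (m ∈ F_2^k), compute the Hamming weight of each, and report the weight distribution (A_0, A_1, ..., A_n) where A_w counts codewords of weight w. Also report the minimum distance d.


Weight distribution: A_0 = 1, A_2 = 2, A_3 = 4, A_4 = 5, A_5 = 4. Minimum distance d = 2.

Enumerate all 2^4 = 16 messages m ∈ F_2^4.
For each, compute codeword c = mG in F_2^8, then tally its weight.
  m = 0000 → c = 00000000, weight = 0.
  m = 1000 → c = 10001111, weight = 5.
  m = 0100 → c = 10110100, weight = 4.
  m = 1100 → c = 00111011, weight = 5.
  m = 0010 → c = 10100011, weight = 4.
  m = 1010 → c = 00101100, weight = 3.
  m = 0110 → c = 00010111, weight = 4.
  m = 1110 → c = 10011000, weight = 3.
  m = 0001 → c = 10001010, weight = 3.
  m = 1001 → c = 00000101, weight = 2.
  m = 0101 → c = 00111110, weight = 5.
  m = 1101 → c = 10110001, weight = 4.
  m = 0011 → c = 00101001, weight = 3.
  m = 1011 → c = 10100110, weight = 4.
  m = 0111 → c = 10011101, weight = 5.
  m = 1111 → c = 00010010, weight = 2.
Tally weights:
  weight 0: 1 codewords.
  weight 2: 2 codewords.
  weight 3: 4 codewords.
  weight 4: 5 codewords.
  weight 5: 4 codewords.
Minimum distance d = smallest w > 0 with A_w > 0 = 2.
Sanity: Σ A_w = 16 = 2^4 = 16 ✓.


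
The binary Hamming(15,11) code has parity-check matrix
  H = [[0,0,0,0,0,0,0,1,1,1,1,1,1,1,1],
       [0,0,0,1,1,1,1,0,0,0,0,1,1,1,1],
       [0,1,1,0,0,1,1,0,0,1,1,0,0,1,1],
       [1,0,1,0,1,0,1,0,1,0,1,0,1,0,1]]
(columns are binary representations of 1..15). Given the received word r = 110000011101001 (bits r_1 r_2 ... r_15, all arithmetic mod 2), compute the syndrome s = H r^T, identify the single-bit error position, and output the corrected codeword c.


s = (1, 0, 1, 1)^T, error position = 11, corrected codeword c = 110000011111001

Compute s = H r^T mod 2 one row at a time:
  s_1 = 1 + 1 + 1 + 0 + 1 + 0 + 0 + 1 = 5 ≡ 1 (mod 2).
  s_2 = 0 + 0 + 0 + 0 + 1 + 0 + 0 + 1 = 2 ≡ 0 (mod 2).
  s_3 = 1 + 0 + 0 + 0 + 1 + 0 + 0 + 1 = 3 ≡ 1 (mod 2).
  s_4 = 1 + 0 + 0 + 0 + 1 + 0 + 0 + 1 = 3 ≡ 1 (mod 2).
s = (1, 0, 1, 1)^T — this equals column 11 of H (binary 1011), so error is at position 11.
Correct: flip bit 11 of r = 110000011101001 to get c = 110000011111001.


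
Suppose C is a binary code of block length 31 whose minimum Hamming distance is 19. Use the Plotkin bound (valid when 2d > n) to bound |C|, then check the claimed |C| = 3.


Plotkin bound M ≤ 4; given |C| = 3 ≤ bound (satisfied).

Check applicability: 2d = 38, n = 31.
2d − n = 7 > 0, so Plotkin applies.
Compute d/(2d−n) = 19/7 ≈ 2.7143.
⌊d/(2d−n)⌋ = 2.
Plotkin bound: M ≤ 2·2 = 4.
Given |C| = 3, check: satisfied.
This |C| is below the Plotkin bound.


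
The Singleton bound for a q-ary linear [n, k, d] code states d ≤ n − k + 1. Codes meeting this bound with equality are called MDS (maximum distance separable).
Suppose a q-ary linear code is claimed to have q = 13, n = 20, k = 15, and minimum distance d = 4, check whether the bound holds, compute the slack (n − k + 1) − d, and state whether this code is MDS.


Singleton RHS = n − k + 1 = 6, slack = 2, bound satisfied, not MDS.

Singleton bound: d ≤ n − k + 1.
Here n = 20, k = 15, so n − k + 1 = 6.
Given d = 4, check d ≤ 6: YES.
Slack = (n − k + 1) − d = 2.
The code is NOT MDS (slack = 2 > 0).
Description: the claimed parameters are [20, 15, 4]_13; such a code would be non-MDS.


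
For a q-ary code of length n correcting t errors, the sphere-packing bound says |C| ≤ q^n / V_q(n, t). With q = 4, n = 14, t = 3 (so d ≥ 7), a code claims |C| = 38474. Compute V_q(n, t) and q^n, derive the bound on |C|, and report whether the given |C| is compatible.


V_q(n, t) = 10690, q^n = 268435456, Hamming bound = 25110, |C| = 38474 > bound (violated).

Step 1: Compute V_q(n, t) = Σ_{j=0}^3 C(n, j) (q−1)^j.
  j = 0: C(14,0)·(3)^0 = 1·1 = 1.
  j = 1: C(14,1)·(3)^1 = 14·3 = 42.
  j = 2: C(14,2)·(3)^2 = 91·9 = 819.
  j = 3: C(14,3)·(3)^3 = 364·27 = 9828.
  V_q(n, t) = 1 + 42 + 819 + 9828 = 10690.
Step 2: q^n = 4^14 = 268435456.
Step 3: Hamming bound ⌊q^n / V_q(n,t)⌋ = ⌊268435456/10690⌋ = 25110.
Step 4: Compare |C| = 38474 to 25110: violated.
The claimed |C| lies above the Hamming bound, so no 4-ary code of length 14 with d ≥ 7 can have 38474 codewords.


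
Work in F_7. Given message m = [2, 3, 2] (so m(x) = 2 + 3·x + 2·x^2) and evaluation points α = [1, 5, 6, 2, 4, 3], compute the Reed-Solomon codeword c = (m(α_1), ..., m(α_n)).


c = [0, 4, 1, 2, 4, 1]

Message polynomial: m(x) = 2 + 3·x + 2·x^2 (mod 7).
For each evaluation point α_i, compute m(α_i) mod 7:
  α_1 = 1: Horner steps 2 → 5 → 0, so m(1) = 0.
  α_2 = 5: Horner steps 2 → 6 → 4, so m(5) = 4.
  α_3 = 6: Horner steps 2 → 1 → 1, so m(6) = 1.
  α_4 = 2: Horner steps 2 → 0 → 2, so m(2) = 2.
  α_5 = 4: Horner steps 2 → 4 → 4, so m(4) = 4.
  α_6 = 3: Horner steps 2 → 2 → 1, so m(3) = 1.
Codeword c = [0, 4, 1, 2, 4, 1] ∈ F_7^6.


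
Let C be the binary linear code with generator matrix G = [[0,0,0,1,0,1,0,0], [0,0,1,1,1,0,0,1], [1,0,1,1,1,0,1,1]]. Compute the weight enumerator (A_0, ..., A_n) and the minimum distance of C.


Weight distribution: A_0 = 1, A_2 = 2, A_4 = 3, A_6 = 2. Minimum distance d = 2.

Enumerate all 2^3 = 8 messages m ∈ F_2^3.
For each, compute codeword c = mG in F_2^8, then tally its weight.
  m = 000 → c = 00000000, weight = 0.
  m = 100 → c = 00010100, weight = 2.
  m = 010 → c = 00111001, weight = 4.
  m = 110 → c = 00101101, weight = 4.
  m = 001 → c = 10111011, weight = 6.
  m = 101 → c = 10101111, weight = 6.
  m = 011 → c = 10000010, weight = 2.
  m = 111 → c = 10010110, weight = 4.
Tally weights:
  weight 0: 1 codewords.
  weight 2: 2 codewords.
  weight 4: 3 codewords.
  weight 6: 2 codewords.
Minimum distance d = smallest w > 0 with A_w > 0 = 2.
Sanity: Σ A_w = 8 = 2^3 = 8 ✓.


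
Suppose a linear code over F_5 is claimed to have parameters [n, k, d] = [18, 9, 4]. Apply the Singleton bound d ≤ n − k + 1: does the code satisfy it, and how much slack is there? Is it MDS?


Singleton RHS = n − k + 1 = 10, slack = 6, bound satisfied, not MDS.

Singleton bound: d ≤ n − k + 1.
Here n = 18, k = 9, so n − k + 1 = 10.
Given d = 4, check d ≤ 10: YES.
Slack = (n − k + 1) − d = 6.
The code is NOT MDS (slack = 6 > 0).
Description: the claimed parameters are [18, 9, 4]_5; such a code would be non-MDS.


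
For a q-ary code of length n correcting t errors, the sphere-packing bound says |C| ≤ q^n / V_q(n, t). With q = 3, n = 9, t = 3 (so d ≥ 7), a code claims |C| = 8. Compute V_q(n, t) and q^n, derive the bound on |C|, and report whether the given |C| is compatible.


V_q(n, t) = 835, q^n = 19683, Hamming bound = 23, |C| = 8 ≤ bound (satisfied).

Step 1: Compute V_q(n, t) = Σ_{j=0}^3 C(n, j) (q−1)^j.
  j = 0: C(9,0)·(2)^0 = 1·1 = 1.
  j = 1: C(9,1)·(2)^1 = 9·2 = 18.
  j = 2: C(9,2)·(2)^2 = 36·4 = 144.
  j = 3: C(9,3)·(2)^3 = 84·8 = 672.
  V_q(n, t) = 1 + 18 + 144 + 672 = 835.
Step 2: q^n = 3^9 = 19683.
Step 3: Hamming bound ⌊q^n / V_q(n,t)⌋ = ⌊19683/835⌋ = 23.
Step 4: Compare |C| = 8 to 23: satisfied.
The claimed |C| lies below the Hamming bound.


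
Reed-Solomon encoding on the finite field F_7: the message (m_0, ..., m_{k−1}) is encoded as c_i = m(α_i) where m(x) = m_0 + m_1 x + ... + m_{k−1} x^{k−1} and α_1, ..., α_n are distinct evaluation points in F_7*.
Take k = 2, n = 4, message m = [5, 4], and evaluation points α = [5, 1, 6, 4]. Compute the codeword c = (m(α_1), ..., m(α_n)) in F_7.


c = [4, 2, 1, 0]

Message polynomial: m(x) = 5 + 4·x (mod 7).
For each evaluation point α_i, compute m(α_i) mod 7:
  α_1 = 5: Horner steps 4 → 4, so m(5) = 4.
  α_2 = 1: Horner steps 4 → 2, so m(1) = 2.
  α_3 = 6: Horner steps 4 → 1, so m(6) = 1.
  α_4 = 4: Horner steps 4 → 0, so m(4) = 0.
Codeword c = [4, 2, 1, 0] ∈ F_7^4.


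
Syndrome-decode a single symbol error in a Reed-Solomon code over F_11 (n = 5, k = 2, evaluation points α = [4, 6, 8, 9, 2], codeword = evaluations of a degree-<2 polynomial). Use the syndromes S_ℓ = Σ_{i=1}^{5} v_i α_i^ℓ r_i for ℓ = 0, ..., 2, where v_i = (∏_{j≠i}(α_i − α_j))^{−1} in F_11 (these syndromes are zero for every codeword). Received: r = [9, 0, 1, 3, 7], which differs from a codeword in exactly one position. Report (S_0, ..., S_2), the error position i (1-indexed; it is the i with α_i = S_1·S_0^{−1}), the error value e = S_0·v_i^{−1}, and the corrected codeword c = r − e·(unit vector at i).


S = (3, 2, 5), error at position 3, error magnitude e = 10, c = [9, 0, 2, 3, 7].

Step 1: column multipliers v_i = (∏_{j≠i}(α_i − α_j))^{−1} mod 11.
  i = 1 (α = 4): (4−6)(4−8)(4−9)(4−2) = (−2)·(−4)·(−5)·2 = −80 ≡ 8, so v_1 = 8^{−1} = 7 (mod 11).
  i = 2 (α = 6): (6−4)(6−8)(6−9)(6−2) = 2·(−2)·(−3)·4 = 48 ≡ 4, so v_2 = 4^{−1} = 3 (mod 11).
  i = 3 (α = 8): (8−4)(8−6)(8−9)(8−2) = 4·2·(−1)·6 = −48 ≡ 7, so v_3 = 7^{−1} = 8 (mod 11).
  i = 4 (α = 9): (9−4)(9−6)(9−8)(9−2) = 5·3·1·7 = 105 ≡ 6, so v_4 = 6^{−1} = 2 (mod 11).
  i = 5 (α = 2): (2−4)(2−6)(2−8)(2−9) = (−2)·(−4)·(−6)·(−7) = 336 ≡ 6, so v_5 = 6^{−1} = 2 (mod 11).
  v = [7, 3, 8, 2, 2].
Step 2: syndromes of r = [9, 0, 1, 3, 7] (all sums mod 11).
  S_0 = Σ v_i r_i = 7·9 + 3·0 + 8·1 + 2·3 + 2·7 = 91 ≡ 3.
  S_1 = Σ v_i α_i r_i = 7·4·9 + 3·6·0 + 8·8·1 + 2·9·3 + 2·2·7 = 398 ≡ 2.
  α_i^2 mod 11 = [5, 3, 9, 4, 4].
  S_2 = Σ v_i α_i^2 r_i = 7·5·9 + 3·3·0 + 8·9·1 + 2·4·3 + 2·4·7 = 467 ≡ 5.
  S = (3, 2, 5) ≠ 0, so r is not a codeword (an error is present).
Step 3: locate the error. For a single error e at position i, S_ℓ = v_i·e·α_i^ℓ, so α_err = S_1/S_0.
  S_0^{−1} = 3^{−1} = 4 (mod 11), so α_err = 2·4 = 8 ≡ 8 = α_3. Error position i = 3.
  Consistency check: S_2/S_1 = 5·6 = 30 ≡ 8 = α_err ✓ (single-error assumption holds).
Step 4: error magnitude e = S_0/v_3 = S_0·∏_{j≠3}(α_3 − α_j) = 3·7 = 21 ≡ 10 (mod 11).
Step 5: correct position 3: c_3 = r_3 − e = 1 − 10 ≡ 2 (mod 11). Hence c = [9, 0, 2, 3, 7].
  Check: interpolating c through the α_i gives m(x) = 5 + 1·x (degree < 2) with m(α_i) = c_i for every i, so c is indeed a codeword.


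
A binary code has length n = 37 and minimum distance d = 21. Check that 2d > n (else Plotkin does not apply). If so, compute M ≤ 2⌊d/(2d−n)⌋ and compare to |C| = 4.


Plotkin bound M ≤ 8; given |C| = 4 ≤ bound (satisfied).

Check applicability: 2d = 42, n = 37.
2d − n = 5 > 0, so Plotkin applies.
Compute d/(2d−n) = 21/5 ≈ 4.2000.
⌊d/(2d−n)⌋ = 4.
Plotkin bound: M ≤ 2·4 = 8.
Given |C| = 4, check: satisfied.
This |C| is below the Plotkin bound.


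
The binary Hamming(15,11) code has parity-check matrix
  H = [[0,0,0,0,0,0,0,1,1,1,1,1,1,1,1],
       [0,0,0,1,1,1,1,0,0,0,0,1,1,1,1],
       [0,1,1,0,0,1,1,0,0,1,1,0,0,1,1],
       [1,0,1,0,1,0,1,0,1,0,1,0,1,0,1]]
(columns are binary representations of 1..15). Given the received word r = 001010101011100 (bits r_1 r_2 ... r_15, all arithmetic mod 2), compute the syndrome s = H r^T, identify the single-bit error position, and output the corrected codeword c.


s = (0, 0, 1, 0)^T, error position = 2, corrected codeword c = 011010101011100

Compute s = H r^T mod 2 one row at a time:
  s_1 = 0 + 1 + 0 + 1 + 1 + 1 + 0 + 0 = 4 ≡ 0 (mod 2).
  s_2 = 0 + 1 + 0 + 1 + 1 + 1 + 0 + 0 = 4 ≡ 0 (mod 2).
  s_3 = 0 + 1 + 0 + 1 + 0 + 1 + 0 + 0 = 3 ≡ 1 (mod 2).
  s_4 = 0 + 1 + 1 + 1 + 1 + 1 + 1 + 0 = 6 ≡ 0 (mod 2).
s = (0, 0, 1, 0)^T — this equals column 2 of H (binary 0010), so error is at position 2.
Correct: flip bit 2 of r = 001010101011100 to get c = 011010101011100.


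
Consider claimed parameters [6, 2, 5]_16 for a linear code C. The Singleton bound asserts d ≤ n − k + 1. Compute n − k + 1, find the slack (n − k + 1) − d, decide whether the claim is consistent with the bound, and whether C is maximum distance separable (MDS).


Singleton RHS = n − k + 1 = 5, slack = 0, bound satisfied, MDS.

Singleton bound: d ≤ n − k + 1.
Here n = 6, k = 2, so n − k + 1 = 5.
Given d = 5, check d ≤ 5: YES.
Slack = (n − k + 1) − d = 0.
The code is MDS (slack = 0).
Description: the claimed parameters are [6, 2, 5]_16; such a code would be MDS (meets Singleton bound).


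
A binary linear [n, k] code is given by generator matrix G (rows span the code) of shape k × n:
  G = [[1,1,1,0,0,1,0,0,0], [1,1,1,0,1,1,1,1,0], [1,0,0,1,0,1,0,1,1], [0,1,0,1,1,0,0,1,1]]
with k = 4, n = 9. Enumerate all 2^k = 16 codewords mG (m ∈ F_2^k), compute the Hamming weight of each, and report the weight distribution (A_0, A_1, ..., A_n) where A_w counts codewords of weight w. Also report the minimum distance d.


Weight distribution: A_0 = 1, A_2 = 1, A_3 = 2, A_4 = 3, A_5 = 4, A_6 = 3, A_7 = 2. Minimum distance d = 2.

Enumerate all 2^4 = 16 messages m ∈ F_2^4.
For each, compute codeword c = mG in F_2^9, then tally its weight.
  m = 0000 → c = 000000000, weight = 0.
  m = 1000 → c = 111001000, weight = 4.
  m = 0100 → c = 111011110, weight = 7.
  m = 1100 → c = 000010110, weight = 3.
  m = 0010 → c = 100101011, weight = 5.
  m = 1010 → c = 011100011, weight = 5.
  m = 0110 → c = 011110101, weight = 6.
  m = 1110 → c = 100111101, weight = 6.
  m = 0001 → c = 010110011, weight = 5.
  m = 1001 → c = 101111011, weight = 7.
  m = 0101 → c = 101101101, weight = 6.
  m = 1101 → c = 010100101, weight = 4.
  m = 0011 → c = 110011000, weight = 4.
  m = 1011 → c = 001010000, weight = 2.
  m = 0111 → c = 001000110, weight = 3.
  m = 1111 → c = 110001110, weight = 5.
Tally weights:
  weight 0: 1 codewords.
  weight 2: 1 codewords.
  weight 3: 2 codewords.
  weight 4: 3 codewords.
  weight 5: 4 codewords.
  weight 6: 3 codewords.
  weight 7: 2 codewords.
Minimum distance d = smallest w > 0 with A_w > 0 = 2.
Sanity: Σ A_w = 16 = 2^4 = 16 ✓.
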